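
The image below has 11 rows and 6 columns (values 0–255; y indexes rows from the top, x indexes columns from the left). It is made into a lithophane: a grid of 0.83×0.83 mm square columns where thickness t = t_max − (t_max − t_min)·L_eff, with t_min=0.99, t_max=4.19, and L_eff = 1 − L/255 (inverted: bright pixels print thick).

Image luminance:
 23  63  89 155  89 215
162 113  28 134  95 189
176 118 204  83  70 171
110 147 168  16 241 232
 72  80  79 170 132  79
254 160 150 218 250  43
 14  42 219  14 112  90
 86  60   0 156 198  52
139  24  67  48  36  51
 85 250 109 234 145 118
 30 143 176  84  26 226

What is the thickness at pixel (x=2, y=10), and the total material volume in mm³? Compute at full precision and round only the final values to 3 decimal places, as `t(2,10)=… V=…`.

t(2,10)=3.199 V=112.548

span = t_max - t_min = 4.19 - 0.99 = 3.200
L(2,10) = 176, L_eff = 1 - 176/255 = 0.309804 (inverted)
t(2,10) = 4.19 - 3.200·0.309804 = 3.199
Σt over all 11·6 pixels = 138867/850 ≈ 163.3729412
V = pitch²·Σt = 0.83²·138867/850 = 112.548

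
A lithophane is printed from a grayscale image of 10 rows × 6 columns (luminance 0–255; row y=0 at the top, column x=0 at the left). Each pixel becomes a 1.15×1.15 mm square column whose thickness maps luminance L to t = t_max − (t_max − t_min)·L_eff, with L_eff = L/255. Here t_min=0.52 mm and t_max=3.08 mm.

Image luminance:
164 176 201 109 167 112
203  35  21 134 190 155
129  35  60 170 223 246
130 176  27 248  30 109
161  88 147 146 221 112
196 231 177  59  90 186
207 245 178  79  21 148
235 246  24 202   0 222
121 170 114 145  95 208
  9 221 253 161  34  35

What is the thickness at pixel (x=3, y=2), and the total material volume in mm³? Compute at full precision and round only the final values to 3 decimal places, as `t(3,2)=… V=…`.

t(3,2)=1.373 V=132.381

span = t_max - t_min = 3.08 - 0.52 = 2.560
L(3,2) = 170, L_eff = 170/255 = 0.666667
t(3,2) = 3.08 - 2.560·0.666667 = 1.373
Σt over all 10·6 pixels = 638132/6375 ≈ 100.0991373
V = pitch²·Σt = 1.15²·638132/6375 = 132.381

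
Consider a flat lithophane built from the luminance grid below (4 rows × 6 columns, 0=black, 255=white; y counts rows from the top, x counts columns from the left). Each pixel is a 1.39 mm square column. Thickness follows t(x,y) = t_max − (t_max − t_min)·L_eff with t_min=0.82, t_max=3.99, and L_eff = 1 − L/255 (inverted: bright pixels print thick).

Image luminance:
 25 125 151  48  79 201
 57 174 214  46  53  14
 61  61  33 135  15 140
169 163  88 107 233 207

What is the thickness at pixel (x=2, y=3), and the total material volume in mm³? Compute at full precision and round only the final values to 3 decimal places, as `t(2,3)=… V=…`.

t(2,3)=1.914 V=100.448

span = t_max - t_min = 3.99 - 0.82 = 3.170
L(2,3) = 88, L_eff = 1 - 88/255 = 0.654902 (inverted)
t(2,3) = 3.99 - 3.170·0.654902 = 1.914
Σt over all 4·6 pixels = 1325723/25500 ≈ 51.9891373
V = pitch²·Σt = 1.39²·1325723/25500 = 100.448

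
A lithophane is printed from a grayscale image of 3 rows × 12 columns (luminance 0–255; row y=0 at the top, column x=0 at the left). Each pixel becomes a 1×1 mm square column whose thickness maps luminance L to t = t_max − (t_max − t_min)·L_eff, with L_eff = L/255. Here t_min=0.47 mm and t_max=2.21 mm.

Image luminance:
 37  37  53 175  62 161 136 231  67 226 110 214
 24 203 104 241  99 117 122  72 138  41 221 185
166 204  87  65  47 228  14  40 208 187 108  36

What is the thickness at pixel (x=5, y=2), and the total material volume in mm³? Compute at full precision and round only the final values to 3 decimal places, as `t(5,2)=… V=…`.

span = t_max - t_min = 2.21 - 0.47 = 1.740
L(5,2) = 228, L_eff = 228/255 = 0.894118
t(5,2) = 2.21 - 1.740·0.894118 = 0.654
Σt over all 3·12 pixels = 104308/2125 ≈ 49.0861176
V = pitch²·Σt = 1²·104308/2125 = 49.086

t(5,2)=0.654 V=49.086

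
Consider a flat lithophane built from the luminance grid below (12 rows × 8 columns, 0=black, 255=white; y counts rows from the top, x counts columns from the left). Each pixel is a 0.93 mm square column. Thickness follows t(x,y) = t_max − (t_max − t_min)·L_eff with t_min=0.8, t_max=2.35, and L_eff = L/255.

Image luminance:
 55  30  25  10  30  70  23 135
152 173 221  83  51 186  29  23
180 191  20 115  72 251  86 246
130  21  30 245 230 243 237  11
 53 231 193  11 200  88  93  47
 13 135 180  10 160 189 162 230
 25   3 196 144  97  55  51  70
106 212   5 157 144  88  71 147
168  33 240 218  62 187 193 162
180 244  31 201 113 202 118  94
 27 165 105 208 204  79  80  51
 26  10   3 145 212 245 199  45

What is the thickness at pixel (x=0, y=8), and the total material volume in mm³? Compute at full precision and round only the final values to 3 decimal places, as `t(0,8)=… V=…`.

t(0,8)=1.329 V=135.084

span = t_max - t_min = 2.35 - 0.8 = 1.550
L(0,8) = 168, L_eff = 168/255 = 0.658824
t(0,8) = 2.35 - 1.550·0.658824 = 1.329
Σt over all 12·8 pixels = 39827/255 ≈ 156.1843137
V = pitch²·Σt = 0.93²·39827/255 = 135.084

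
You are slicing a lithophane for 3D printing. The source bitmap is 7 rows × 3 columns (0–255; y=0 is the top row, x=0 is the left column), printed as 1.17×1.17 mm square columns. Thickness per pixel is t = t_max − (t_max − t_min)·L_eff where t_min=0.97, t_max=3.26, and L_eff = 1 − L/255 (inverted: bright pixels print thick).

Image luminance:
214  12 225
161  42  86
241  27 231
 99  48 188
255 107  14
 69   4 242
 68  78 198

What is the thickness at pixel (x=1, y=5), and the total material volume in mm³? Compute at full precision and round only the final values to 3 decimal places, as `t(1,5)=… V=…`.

t(1,5)=1.006 V=59.958

span = t_max - t_min = 3.26 - 0.97 = 2.290
L(1,5) = 4, L_eff = 1 - 4/255 = 0.984314 (inverted)
t(1,5) = 3.26 - 2.290·0.984314 = 1.006
Σt over all 7·3 pixels = 279224/6375 ≈ 43.7998431
V = pitch²·Σt = 1.17²·279224/6375 = 59.958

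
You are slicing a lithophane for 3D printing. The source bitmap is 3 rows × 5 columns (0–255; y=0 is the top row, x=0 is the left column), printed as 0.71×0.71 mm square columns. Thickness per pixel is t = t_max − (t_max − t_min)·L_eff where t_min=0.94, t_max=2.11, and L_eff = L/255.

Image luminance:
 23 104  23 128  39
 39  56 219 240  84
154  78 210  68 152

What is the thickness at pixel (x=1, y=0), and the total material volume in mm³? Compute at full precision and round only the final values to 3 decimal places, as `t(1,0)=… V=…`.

t(1,0)=1.633 V=12.215

span = t_max - t_min = 2.11 - 0.94 = 1.170
L(1,0) = 104, L_eff = 104/255 = 0.407843
t(1,0) = 2.11 - 1.170·0.407843 = 1.633
Σt over all 3·5 pixels = 102981/4250 ≈ 24.2308235
V = pitch²·Σt = 0.71²·102981/4250 = 12.215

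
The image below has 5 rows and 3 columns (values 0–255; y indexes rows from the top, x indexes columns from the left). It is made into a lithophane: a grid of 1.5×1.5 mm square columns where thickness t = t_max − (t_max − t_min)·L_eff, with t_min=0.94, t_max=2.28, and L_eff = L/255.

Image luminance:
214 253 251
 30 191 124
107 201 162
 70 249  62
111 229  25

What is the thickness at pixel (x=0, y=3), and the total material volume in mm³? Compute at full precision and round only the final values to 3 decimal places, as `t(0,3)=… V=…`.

t(0,3)=1.912 V=50.004

span = t_max - t_min = 2.28 - 0.94 = 1.340
L(0,3) = 70, L_eff = 70/255 = 0.274510
t(0,3) = 2.28 - 1.340·0.274510 = 1.912
Σt over all 5·3 pixels = 283357/12750 ≈ 22.2240784
V = pitch²·Σt = 1.5²·283357/12750 = 50.004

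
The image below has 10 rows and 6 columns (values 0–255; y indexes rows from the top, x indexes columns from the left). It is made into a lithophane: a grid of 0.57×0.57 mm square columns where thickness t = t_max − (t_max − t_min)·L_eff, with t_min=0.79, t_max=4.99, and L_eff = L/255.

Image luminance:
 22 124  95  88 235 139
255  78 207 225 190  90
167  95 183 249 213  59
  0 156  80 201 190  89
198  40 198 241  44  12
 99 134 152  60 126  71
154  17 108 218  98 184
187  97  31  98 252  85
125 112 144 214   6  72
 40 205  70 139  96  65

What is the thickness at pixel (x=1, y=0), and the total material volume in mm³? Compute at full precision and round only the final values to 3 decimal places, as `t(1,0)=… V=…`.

t(1,0)=2.948 V=56.487

span = t_max - t_min = 4.99 - 0.79 = 4.200
L(1,0) = 124, L_eff = 124/255 = 0.486275
t(1,0) = 4.99 - 4.200·0.486275 = 2.948
Σt over all 10·6 pixels = 73891/425 ≈ 173.8611765
V = pitch²·Σt = 0.57²·73891/425 = 56.487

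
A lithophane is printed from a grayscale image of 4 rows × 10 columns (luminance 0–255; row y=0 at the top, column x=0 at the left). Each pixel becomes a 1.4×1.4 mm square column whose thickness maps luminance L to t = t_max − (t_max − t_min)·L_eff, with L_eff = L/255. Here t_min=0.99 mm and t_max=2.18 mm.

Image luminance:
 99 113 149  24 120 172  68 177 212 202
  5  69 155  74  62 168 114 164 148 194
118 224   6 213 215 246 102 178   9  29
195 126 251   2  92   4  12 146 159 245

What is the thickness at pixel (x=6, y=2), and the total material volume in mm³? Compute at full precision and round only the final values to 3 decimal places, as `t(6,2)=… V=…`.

t(6,2)=1.704 V=124.621

span = t_max - t_min = 2.18 - 0.99 = 1.190
L(6,2) = 102, L_eff = 102/255 = 0.400000
t(6,2) = 2.18 - 1.190·0.400000 = 1.704
Σt over all 4·10 pixels = 63.582
V = pitch²·Σt = 1.4²·63.582 = 124.621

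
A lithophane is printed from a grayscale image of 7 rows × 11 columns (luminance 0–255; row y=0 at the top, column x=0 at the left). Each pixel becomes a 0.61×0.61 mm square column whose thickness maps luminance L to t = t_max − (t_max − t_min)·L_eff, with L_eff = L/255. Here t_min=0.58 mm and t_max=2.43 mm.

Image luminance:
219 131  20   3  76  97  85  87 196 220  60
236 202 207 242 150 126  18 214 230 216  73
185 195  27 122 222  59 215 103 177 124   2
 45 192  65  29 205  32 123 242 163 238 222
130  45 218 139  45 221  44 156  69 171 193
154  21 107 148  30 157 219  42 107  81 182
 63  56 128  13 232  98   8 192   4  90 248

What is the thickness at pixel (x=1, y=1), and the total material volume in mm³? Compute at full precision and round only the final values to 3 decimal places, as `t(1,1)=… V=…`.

t(1,1)=0.965 V=42.882

span = t_max - t_min = 2.43 - 0.58 = 1.850
L(1,1) = 202, L_eff = 202/255 = 0.792157
t(1,1) = 2.43 - 1.850·0.792157 = 0.965
Σt over all 7·11 pixels = 195913/1700 ≈ 115.2429412
V = pitch²·Σt = 0.61²·195913/1700 = 42.882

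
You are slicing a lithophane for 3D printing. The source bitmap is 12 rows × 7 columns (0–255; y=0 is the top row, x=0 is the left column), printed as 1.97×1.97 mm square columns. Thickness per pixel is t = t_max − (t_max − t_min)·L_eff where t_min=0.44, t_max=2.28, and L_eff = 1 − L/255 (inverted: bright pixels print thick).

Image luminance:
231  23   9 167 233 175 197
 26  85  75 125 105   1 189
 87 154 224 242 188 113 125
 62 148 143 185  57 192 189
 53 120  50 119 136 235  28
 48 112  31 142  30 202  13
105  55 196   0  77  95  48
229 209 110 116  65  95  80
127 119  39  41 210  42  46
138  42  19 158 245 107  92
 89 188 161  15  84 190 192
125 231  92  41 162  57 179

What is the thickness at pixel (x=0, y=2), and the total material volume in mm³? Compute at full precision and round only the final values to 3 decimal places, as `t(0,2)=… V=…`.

span = t_max - t_min = 2.28 - 0.44 = 1.840
L(0,2) = 87, L_eff = 1 - 87/255 = 0.658824 (inverted)
t(0,2) = 2.28 - 1.840·0.658824 = 1.068
Σt over all 12·7 pixels = 1828/17 ≈ 107.5294118
V = pitch²·Σt = 1.97²·1828/17 = 417.311

t(0,2)=1.068 V=417.311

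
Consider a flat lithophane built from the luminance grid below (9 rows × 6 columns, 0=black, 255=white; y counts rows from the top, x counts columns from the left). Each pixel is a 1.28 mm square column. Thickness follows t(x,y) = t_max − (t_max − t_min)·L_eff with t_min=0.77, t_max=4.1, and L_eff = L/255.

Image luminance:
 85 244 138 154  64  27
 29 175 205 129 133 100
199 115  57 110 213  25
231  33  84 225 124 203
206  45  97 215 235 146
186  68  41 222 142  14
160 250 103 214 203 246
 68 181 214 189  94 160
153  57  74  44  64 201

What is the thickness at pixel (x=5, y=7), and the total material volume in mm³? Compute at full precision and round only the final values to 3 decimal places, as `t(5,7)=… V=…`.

span = t_max - t_min = 4.1 - 0.77 = 3.330
L(5,7) = 160, L_eff = 160/255 = 0.627451
t(5,7) = 4.1 - 3.330·0.627451 = 2.011
Σt over all 9·6 pixels = 530583/4250 ≈ 124.8430588
V = pitch²·Σt = 1.28²·530583/4250 = 204.543

t(5,7)=2.011 V=204.543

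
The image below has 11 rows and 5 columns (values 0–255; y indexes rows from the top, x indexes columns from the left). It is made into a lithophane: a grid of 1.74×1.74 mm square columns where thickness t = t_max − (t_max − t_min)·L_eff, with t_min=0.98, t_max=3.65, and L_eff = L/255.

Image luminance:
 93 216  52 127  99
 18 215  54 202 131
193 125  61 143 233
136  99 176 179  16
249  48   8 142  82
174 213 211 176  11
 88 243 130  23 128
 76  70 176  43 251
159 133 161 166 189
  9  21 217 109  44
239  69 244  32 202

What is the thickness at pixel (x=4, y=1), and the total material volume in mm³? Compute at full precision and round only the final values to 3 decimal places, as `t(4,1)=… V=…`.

t(4,1)=2.278 V=382.589

span = t_max - t_min = 3.65 - 0.98 = 2.670
L(4,1) = 131, L_eff = 131/255 = 0.513725
t(4,1) = 3.65 - 2.670·0.513725 = 2.278
Σt over all 11·5 pixels = 1074119/8500 ≈ 126.3669412
V = pitch²·Σt = 1.74²·1074119/8500 = 382.589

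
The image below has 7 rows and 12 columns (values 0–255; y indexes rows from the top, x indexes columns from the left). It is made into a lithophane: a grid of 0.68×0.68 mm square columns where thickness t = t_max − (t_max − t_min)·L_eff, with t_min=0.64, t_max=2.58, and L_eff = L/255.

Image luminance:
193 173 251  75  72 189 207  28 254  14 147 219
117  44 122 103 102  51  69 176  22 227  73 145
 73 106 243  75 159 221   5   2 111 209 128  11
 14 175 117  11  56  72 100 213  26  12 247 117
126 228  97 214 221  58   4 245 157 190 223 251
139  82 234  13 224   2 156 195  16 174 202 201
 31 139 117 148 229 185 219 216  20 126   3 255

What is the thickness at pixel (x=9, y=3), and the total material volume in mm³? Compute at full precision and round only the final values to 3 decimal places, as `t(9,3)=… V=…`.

t(9,3)=2.489 V=61.810

span = t_max - t_min = 2.58 - 0.64 = 1.940
L(9,3) = 12, L_eff = 12/255 = 0.047059
t(9,3) = 2.58 - 1.940·0.047059 = 2.489
Σt over all 7·12 pixels = 852164/6375 ≈ 133.6727843
V = pitch²·Σt = 0.68²·852164/6375 = 61.810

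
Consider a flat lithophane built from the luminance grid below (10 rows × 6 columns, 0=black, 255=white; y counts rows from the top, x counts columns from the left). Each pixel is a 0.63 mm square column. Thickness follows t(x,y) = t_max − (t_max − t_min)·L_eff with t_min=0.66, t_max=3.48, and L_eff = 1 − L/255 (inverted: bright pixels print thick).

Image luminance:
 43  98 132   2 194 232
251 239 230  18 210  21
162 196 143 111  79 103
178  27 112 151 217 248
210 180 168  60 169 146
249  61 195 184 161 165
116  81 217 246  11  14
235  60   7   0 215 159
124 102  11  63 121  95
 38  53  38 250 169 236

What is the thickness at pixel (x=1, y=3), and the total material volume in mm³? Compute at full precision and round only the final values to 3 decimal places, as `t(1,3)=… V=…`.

span = t_max - t_min = 3.48 - 0.66 = 2.820
L(1,3) = 27, L_eff = 1 - 27/255 = 0.894118 (inverted)
t(1,3) = 3.48 - 2.820·0.894118 = 0.959
Σt over all 10·6 pixels = 272291/2125 ≈ 128.1369412
V = pitch²·Σt = 0.63²·272291/2125 = 50.858

t(1,3)=0.959 V=50.858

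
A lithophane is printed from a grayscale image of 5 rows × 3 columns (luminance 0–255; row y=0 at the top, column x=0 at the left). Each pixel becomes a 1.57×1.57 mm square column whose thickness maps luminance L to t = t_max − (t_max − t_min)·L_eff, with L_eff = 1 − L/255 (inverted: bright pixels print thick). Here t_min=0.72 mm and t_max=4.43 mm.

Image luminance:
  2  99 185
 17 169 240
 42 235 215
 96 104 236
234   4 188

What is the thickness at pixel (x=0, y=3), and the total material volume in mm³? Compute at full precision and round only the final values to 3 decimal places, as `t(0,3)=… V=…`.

t(0,3)=2.117 V=100.712

span = t_max - t_min = 4.43 - 0.72 = 3.710
L(0,3) = 96, L_eff = 1 - 96/255 = 0.623529 (inverted)
t(0,3) = 4.43 - 3.710·0.623529 = 2.117
Σt over all 5·3 pixels = 520943/12750 ≈ 40.8582745
V = pitch²·Σt = 1.57²·520943/12750 = 100.712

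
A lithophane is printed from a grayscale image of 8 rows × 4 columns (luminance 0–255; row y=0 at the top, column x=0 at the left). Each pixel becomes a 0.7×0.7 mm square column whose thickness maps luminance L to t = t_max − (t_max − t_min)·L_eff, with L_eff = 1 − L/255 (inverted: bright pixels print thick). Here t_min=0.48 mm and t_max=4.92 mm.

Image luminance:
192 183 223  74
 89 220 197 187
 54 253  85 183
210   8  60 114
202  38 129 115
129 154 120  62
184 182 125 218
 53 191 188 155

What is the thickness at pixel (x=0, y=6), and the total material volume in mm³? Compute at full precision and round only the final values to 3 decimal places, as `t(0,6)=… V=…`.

span = t_max - t_min = 4.92 - 0.48 = 4.440
L(0,6) = 184, L_eff = 1 - 184/255 = 0.278431 (inverted)
t(0,6) = 4.92 - 4.440·0.278431 = 3.684
Σt over all 8·4 pixels = 201989/2125 ≈ 95.0536471
V = pitch²·Σt = 0.7²·201989/2125 = 46.576

t(0,6)=3.684 V=46.576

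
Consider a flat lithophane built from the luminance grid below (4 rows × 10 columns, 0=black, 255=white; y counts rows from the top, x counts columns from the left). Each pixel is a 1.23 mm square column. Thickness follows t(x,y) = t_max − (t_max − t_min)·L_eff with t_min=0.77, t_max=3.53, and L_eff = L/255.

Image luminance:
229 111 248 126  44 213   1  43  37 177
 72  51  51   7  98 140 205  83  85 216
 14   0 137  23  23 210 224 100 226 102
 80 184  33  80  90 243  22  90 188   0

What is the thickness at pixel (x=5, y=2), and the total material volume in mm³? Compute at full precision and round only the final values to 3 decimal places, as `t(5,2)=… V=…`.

span = t_max - t_min = 3.53 - 0.77 = 2.760
L(5,2) = 210, L_eff = 210/255 = 0.823529
t(5,2) = 3.53 - 2.760·0.823529 = 1.257
Σt over all 4·10 pixels = 201012/2125 ≈ 94.5938824
V = pitch²·Σt = 1.23²·201012/2125 = 143.111

t(5,2)=1.257 V=143.111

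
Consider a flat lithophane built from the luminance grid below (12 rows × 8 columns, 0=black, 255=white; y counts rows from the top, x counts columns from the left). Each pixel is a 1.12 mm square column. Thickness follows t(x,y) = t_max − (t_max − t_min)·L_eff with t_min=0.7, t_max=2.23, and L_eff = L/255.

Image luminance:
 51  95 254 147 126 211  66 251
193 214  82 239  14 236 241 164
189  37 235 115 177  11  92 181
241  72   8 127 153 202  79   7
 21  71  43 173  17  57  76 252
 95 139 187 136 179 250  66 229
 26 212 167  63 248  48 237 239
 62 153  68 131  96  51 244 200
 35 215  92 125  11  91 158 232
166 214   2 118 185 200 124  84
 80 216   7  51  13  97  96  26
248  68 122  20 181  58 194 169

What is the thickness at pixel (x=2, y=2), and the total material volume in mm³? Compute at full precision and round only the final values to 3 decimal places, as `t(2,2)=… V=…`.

t(2,2)=0.820 V=174.883

span = t_max - t_min = 2.23 - 0.7 = 1.530
L(2,2) = 235, L_eff = 235/255 = 0.921569
t(2,2) = 2.23 - 1.530·0.921569 = 0.820
Σt over all 12·8 pixels = 139.416
V = pitch²·Σt = 1.12²·139.416 = 174.883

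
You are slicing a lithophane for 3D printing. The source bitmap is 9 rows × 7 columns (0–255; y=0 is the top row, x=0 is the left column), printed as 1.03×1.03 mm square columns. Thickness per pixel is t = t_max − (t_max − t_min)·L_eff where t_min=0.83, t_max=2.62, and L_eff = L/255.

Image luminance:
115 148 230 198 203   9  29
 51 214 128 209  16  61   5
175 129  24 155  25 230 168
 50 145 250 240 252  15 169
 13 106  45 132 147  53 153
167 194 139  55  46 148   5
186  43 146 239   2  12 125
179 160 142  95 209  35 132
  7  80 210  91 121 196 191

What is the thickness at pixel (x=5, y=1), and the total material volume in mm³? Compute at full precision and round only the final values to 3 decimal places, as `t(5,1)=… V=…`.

t(5,1)=2.192 V=118.164

span = t_max - t_min = 2.62 - 0.83 = 1.790
L(5,1) = 61, L_eff = 61/255 = 0.239216
t(5,1) = 2.62 - 1.790·0.239216 = 2.192
Σt over all 9·7 pixels = 946739/8500 ≈ 111.3810588
V = pitch²·Σt = 1.03²·946739/8500 = 118.164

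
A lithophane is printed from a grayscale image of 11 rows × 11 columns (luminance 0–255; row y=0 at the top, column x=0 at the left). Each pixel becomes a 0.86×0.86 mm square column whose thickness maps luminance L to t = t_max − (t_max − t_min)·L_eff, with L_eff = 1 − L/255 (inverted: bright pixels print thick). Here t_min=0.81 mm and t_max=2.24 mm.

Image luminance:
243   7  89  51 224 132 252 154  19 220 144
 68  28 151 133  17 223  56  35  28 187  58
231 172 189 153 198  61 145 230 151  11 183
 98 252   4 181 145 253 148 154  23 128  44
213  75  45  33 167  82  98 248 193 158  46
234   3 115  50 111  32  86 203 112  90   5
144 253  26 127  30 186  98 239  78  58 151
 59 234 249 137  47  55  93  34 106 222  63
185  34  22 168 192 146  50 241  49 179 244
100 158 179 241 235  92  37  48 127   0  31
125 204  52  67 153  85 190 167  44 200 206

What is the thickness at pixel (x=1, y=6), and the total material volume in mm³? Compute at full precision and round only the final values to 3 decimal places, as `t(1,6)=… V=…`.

span = t_max - t_min = 2.24 - 0.81 = 1.430
L(1,6) = 253, L_eff = 1 - 253/255 = 0.007843 (inverted)
t(1,6) = 2.24 - 1.430·0.007843 = 2.229
Σt over all 11·11 pixels = 1548657/8500 ≈ 182.1949412
V = pitch²·Σt = 0.86²·1548657/8500 = 134.751

t(1,6)=2.229 V=134.751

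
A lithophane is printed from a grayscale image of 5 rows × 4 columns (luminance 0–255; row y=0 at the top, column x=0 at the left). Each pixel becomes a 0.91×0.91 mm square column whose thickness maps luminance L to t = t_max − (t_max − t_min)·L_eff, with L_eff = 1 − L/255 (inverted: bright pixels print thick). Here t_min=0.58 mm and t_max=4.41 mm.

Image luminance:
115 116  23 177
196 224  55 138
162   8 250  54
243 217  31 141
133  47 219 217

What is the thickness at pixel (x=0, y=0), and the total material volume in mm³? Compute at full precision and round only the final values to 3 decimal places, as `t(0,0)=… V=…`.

span = t_max - t_min = 4.41 - 0.58 = 3.830
L(0,0) = 115, L_eff = 1 - 115/255 = 0.549020 (inverted)
t(0,0) = 4.41 - 3.830·0.549020 = 2.307
Σt over all 5·4 pixels = 225863/4250 ≈ 53.1442353
V = pitch²·Σt = 0.91²·225863/4250 = 44.009

t(0,0)=2.307 V=44.009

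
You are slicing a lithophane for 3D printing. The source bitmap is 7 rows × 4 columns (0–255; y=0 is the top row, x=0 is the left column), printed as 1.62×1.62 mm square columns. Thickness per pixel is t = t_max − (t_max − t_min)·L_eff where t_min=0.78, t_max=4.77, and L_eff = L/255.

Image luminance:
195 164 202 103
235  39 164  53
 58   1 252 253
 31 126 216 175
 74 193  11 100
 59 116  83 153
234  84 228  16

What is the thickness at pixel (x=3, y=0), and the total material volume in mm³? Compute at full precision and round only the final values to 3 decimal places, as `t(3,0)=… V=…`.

t(3,0)=3.158 V=201.945

span = t_max - t_min = 4.77 - 0.78 = 3.990
L(3,0) = 103, L_eff = 103/255 = 0.403922
t(3,0) = 4.77 - 3.990·0.403922 = 3.158
Σt over all 7·4 pixels = 327033/4250 ≈ 76.9489412
V = pitch²·Σt = 1.62²·327033/4250 = 201.945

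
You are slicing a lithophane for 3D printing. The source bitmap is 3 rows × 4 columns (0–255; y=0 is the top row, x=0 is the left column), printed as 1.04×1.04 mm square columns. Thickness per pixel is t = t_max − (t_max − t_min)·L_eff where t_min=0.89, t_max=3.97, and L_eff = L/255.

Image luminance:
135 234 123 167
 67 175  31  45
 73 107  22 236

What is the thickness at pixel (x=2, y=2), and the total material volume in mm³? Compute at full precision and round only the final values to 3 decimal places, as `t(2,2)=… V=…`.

t(2,2)=3.704 V=33.042

span = t_max - t_min = 3.97 - 0.89 = 3.080
L(2,2) = 22, L_eff = 22/255 = 0.086275
t(2,2) = 3.97 - 3.080·0.086275 = 3.704
Σt over all 3·4 pixels = 1558/51 ≈ 30.5490196
V = pitch²·Σt = 1.04²·1558/51 = 33.042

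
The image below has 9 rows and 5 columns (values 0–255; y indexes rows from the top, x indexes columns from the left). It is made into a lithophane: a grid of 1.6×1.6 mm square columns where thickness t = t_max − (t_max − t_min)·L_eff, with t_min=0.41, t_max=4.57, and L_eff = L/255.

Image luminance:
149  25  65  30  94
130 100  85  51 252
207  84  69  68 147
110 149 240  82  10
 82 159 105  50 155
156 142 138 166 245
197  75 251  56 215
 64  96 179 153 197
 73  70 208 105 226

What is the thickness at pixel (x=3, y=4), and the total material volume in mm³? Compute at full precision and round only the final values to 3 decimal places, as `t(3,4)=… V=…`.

t(3,4)=3.754 V=287.996

span = t_max - t_min = 4.57 - 0.41 = 4.160
L(3,4) = 50, L_eff = 50/255 = 0.196078
t(3,4) = 4.57 - 4.160·0.196078 = 3.754
Σt over all 9·5 pixels = 573743/5100 ≈ 112.4986275
V = pitch²·Σt = 1.6²·573743/5100 = 287.996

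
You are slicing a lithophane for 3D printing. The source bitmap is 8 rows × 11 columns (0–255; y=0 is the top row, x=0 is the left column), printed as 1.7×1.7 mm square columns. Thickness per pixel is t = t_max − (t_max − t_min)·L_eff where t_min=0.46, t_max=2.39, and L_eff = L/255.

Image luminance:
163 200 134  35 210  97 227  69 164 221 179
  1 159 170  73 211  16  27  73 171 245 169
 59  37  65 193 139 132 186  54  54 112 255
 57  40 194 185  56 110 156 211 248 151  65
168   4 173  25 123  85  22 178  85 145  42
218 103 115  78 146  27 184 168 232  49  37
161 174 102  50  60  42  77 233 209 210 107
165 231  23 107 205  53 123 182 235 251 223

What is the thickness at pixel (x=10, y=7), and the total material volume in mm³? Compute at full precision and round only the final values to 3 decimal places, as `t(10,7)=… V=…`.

t(10,7)=0.702 V=358.403

span = t_max - t_min = 2.39 - 0.46 = 1.930
L(10,7) = 223, L_eff = 223/255 = 0.874510
t(10,7) = 2.39 - 1.930·0.874510 = 0.702
Σt over all 8·11 pixels = 1054127/8500 ≈ 124.0149412
V = pitch²·Σt = 1.7²·1054127/8500 = 358.403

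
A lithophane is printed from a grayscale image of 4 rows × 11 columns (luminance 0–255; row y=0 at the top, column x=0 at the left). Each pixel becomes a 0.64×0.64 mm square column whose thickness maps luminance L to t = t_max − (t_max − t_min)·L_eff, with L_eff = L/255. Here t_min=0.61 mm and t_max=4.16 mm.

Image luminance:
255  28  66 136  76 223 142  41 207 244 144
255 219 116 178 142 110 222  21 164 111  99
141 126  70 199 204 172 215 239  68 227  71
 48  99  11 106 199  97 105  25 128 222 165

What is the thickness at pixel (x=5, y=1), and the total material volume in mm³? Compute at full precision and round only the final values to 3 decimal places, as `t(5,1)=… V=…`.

t(5,1)=2.629 V=39.984

span = t_max - t_min = 4.16 - 0.61 = 3.550
L(5,1) = 110, L_eff = 110/255 = 0.431373
t(5,1) = 4.16 - 3.550·0.431373 = 2.629
Σt over all 4·11 pixels = 124462/1275 ≈ 97.6172549
V = pitch²·Σt = 0.64²·124462/1275 = 39.984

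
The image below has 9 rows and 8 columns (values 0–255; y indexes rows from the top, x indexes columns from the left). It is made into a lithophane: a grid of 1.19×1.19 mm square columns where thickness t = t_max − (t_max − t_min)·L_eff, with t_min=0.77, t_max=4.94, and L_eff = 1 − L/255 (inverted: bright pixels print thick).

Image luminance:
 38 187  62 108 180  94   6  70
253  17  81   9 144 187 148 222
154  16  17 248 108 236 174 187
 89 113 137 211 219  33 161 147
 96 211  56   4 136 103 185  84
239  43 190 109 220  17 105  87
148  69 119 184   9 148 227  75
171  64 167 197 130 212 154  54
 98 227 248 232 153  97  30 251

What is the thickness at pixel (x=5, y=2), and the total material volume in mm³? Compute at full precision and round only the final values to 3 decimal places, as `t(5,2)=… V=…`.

t(5,2)=4.629 V=296.304

span = t_max - t_min = 4.94 - 0.77 = 4.170
L(5,2) = 236, L_eff = 1 - 236/255 = 0.074510 (inverted)
t(5,2) = 4.94 - 4.170·0.074510 = 4.629
Σt over all 9·8 pixels = 355707/1700 ≈ 209.2394118
V = pitch²·Σt = 1.19²·355707/1700 = 296.304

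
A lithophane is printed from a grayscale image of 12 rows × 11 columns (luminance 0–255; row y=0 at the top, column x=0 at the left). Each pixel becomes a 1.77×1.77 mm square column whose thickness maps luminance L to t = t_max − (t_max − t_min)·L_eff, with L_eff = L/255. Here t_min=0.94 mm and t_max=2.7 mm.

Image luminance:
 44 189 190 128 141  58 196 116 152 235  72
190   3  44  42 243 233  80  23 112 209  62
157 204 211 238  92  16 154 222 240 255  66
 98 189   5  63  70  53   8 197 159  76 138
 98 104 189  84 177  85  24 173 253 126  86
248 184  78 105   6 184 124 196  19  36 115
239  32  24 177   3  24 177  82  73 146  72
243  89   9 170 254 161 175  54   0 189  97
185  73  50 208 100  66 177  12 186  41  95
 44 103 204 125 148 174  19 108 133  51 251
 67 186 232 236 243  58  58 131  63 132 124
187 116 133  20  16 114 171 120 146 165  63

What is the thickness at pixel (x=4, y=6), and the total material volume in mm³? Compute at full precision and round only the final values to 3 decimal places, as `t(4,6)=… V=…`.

span = t_max - t_min = 2.7 - 0.94 = 1.760
L(4,6) = 3, L_eff = 3/255 = 0.011765
t(4,6) = 2.7 - 1.760·0.011765 = 2.679
Σt over all 12·11 pixels = 519882/2125 ≈ 244.6503529
V = pitch²·Σt = 1.77²·519882/2125 = 766.465

t(4,6)=2.679 V=766.465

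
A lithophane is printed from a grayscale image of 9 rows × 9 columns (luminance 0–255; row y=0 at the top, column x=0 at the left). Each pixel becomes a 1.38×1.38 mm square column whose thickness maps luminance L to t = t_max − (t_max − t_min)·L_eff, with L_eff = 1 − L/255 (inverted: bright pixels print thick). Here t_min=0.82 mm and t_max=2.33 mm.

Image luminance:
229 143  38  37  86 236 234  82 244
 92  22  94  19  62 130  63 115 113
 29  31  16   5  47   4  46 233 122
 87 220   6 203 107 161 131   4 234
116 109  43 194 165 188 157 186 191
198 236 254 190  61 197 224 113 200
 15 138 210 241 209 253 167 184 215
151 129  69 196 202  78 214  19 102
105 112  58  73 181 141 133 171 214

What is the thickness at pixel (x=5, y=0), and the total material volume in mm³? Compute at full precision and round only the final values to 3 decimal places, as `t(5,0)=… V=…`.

span = t_max - t_min = 2.33 - 0.82 = 1.510
L(5,0) = 236, L_eff = 1 - 236/255 = 0.074510 (inverted)
t(5,0) = 2.33 - 1.510·0.074510 = 2.217
Σt over all 9·9 pixels = 194911/1500 ≈ 129.9406667
V = pitch²·Σt = 1.38²·194911/1500 = 247.459

t(5,0)=2.217 V=247.459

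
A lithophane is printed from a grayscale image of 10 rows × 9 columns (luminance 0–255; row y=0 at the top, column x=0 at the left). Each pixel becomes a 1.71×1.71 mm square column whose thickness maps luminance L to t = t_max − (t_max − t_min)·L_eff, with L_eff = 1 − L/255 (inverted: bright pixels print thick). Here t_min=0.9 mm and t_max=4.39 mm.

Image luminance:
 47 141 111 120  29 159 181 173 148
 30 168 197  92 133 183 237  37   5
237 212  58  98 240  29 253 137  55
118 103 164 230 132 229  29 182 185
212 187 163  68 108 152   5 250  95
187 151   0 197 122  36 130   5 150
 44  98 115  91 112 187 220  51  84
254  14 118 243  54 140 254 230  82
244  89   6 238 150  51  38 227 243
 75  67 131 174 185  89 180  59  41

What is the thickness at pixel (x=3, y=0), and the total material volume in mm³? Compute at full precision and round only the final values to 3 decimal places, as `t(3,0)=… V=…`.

t(3,0)=2.542 V=708.208

span = t_max - t_min = 4.39 - 0.9 = 3.490
L(3,0) = 120, L_eff = 1 - 120/255 = 0.529412 (inverted)
t(3,0) = 4.39 - 3.490·0.529412 = 2.542
Σt over all 10·9 pixels = 1029337/4250 ≈ 242.1969412
V = pitch²·Σt = 1.71²·1029337/4250 = 708.208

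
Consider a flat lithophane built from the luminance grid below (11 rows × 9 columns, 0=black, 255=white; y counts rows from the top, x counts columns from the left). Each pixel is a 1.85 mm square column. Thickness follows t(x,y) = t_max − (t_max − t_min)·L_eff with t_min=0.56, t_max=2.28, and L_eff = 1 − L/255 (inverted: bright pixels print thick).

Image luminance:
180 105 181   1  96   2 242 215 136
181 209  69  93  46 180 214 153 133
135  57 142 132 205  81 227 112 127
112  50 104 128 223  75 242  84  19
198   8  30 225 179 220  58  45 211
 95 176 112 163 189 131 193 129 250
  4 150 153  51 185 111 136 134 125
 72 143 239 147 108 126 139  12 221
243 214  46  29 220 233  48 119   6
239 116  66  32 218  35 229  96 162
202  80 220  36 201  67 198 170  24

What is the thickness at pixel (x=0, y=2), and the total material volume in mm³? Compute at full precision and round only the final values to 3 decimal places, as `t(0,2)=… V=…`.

t(0,2)=1.471 V=492.343

span = t_max - t_min = 2.28 - 0.56 = 1.720
L(0,2) = 135, L_eff = 1 - 135/255 = 0.470588 (inverted)
t(0,2) = 2.28 - 1.720·0.470588 = 1.471
Σt over all 11·9 pixels = 917074/6375 ≈ 143.8547451
V = pitch²·Σt = 1.85²·917074/6375 = 492.343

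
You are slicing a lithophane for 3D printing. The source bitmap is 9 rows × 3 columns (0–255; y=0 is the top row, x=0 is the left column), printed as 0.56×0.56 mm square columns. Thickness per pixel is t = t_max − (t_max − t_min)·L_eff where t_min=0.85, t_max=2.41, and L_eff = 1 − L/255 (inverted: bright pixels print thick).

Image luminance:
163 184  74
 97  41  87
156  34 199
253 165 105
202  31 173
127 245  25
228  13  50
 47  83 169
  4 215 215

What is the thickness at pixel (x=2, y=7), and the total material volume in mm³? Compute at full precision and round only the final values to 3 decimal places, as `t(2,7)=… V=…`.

t(2,7)=1.884 V=13.691

span = t_max - t_min = 2.41 - 0.85 = 1.560
L(2,7) = 169, L_eff = 1 - 169/255 = 0.337255 (inverted)
t(2,7) = 2.41 - 1.560·0.337255 = 1.884
Σt over all 9·3 pixels = 74219/1700 ≈ 43.6582353
V = pitch²·Σt = 0.56²·74219/1700 = 13.691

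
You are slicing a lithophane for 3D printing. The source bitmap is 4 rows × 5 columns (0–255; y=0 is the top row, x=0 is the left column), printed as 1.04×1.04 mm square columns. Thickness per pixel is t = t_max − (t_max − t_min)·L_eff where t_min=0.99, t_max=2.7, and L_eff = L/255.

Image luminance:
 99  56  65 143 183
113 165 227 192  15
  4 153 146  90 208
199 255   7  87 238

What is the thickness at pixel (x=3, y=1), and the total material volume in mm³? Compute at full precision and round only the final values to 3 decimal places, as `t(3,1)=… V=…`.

t(3,1)=1.412 V=39.222

span = t_max - t_min = 2.7 - 0.99 = 1.710
L(3,1) = 192, L_eff = 192/255 = 0.752941
t(3,1) = 2.7 - 1.710·0.752941 = 1.412
Σt over all 4·5 pixels = 61647/1700 ≈ 36.2629412
V = pitch²·Σt = 1.04²·61647/1700 = 39.222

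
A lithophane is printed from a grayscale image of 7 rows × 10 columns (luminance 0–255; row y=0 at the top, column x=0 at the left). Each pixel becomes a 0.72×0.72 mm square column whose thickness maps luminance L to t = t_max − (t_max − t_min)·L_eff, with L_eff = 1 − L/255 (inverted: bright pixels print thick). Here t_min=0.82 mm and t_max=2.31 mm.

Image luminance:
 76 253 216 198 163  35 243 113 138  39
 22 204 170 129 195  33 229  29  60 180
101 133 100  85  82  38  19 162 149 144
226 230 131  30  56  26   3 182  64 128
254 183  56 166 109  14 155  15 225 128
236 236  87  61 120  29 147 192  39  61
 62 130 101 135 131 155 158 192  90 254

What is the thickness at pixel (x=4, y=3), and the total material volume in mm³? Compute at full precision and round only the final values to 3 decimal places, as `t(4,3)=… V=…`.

t(4,3)=1.147 V=56.215

span = t_max - t_min = 2.31 - 0.82 = 1.490
L(4,3) = 56, L_eff = 1 - 56/255 = 0.780392 (inverted)
t(4,3) = 2.31 - 1.490·0.780392 = 1.147
Σt over all 7·10 pixels = 553043/5100 ≈ 108.4398039
V = pitch²·Σt = 0.72²·553043/5100 = 56.215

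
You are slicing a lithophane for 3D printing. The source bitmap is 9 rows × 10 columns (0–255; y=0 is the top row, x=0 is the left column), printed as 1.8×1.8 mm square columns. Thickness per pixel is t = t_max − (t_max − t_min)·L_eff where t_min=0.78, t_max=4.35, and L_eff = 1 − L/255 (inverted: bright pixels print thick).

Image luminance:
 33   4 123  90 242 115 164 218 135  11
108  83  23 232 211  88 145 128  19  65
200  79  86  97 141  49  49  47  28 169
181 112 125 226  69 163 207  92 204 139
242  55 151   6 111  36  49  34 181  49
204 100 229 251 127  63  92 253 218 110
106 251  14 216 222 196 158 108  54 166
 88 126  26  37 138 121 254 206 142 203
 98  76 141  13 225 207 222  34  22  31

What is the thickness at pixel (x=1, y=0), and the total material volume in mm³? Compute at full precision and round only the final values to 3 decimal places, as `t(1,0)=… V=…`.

span = t_max - t_min = 4.35 - 0.78 = 3.570
L(1,0) = 4, L_eff = 1 - 4/255 = 0.984314 (inverted)
t(1,0) = 4.35 - 3.570·0.984314 = 0.836
Σt over all 9·10 pixels = 226.468
V = pitch²·Σt = 1.8²·226.468 = 733.756

t(1,0)=0.836 V=733.756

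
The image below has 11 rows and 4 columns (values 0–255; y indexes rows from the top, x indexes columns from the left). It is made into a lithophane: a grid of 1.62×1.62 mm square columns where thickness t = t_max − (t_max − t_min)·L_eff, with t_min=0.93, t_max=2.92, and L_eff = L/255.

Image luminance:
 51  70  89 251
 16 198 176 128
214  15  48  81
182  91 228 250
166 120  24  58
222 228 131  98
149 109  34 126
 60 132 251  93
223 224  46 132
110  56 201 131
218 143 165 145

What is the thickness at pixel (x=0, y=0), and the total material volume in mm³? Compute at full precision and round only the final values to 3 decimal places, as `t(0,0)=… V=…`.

span = t_max - t_min = 2.92 - 0.93 = 1.990
L(0,0) = 51, L_eff = 51/255 = 0.200000
t(0,0) = 2.92 - 1.990·0.200000 = 2.522
Σt over all 11·4 pixels = 701841/8500 ≈ 82.5695294
V = pitch²·Σt = 1.62²·701841/8500 = 216.695

t(0,0)=2.522 V=216.695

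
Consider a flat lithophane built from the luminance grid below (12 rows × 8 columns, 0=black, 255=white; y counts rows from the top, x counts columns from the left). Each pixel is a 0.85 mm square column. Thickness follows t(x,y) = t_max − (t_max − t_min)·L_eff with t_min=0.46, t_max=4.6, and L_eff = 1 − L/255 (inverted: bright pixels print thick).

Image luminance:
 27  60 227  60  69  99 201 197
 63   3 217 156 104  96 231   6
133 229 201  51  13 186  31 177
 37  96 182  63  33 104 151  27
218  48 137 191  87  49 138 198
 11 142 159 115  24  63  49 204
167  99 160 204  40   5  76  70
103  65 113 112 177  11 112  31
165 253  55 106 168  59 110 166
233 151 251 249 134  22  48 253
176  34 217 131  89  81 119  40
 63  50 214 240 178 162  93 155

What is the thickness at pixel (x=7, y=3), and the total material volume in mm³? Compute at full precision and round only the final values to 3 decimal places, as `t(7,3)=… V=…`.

t(7,3)=0.898 V=165.311

span = t_max - t_min = 4.6 - 0.46 = 4.140
L(7,3) = 27, L_eff = 1 - 27/255 = 0.894118 (inverted)
t(7,3) = 4.6 - 4.140·0.894118 = 0.898
Σt over all 12·8 pixels = 228.804
V = pitch²·Σt = 0.85²·228.804 = 165.311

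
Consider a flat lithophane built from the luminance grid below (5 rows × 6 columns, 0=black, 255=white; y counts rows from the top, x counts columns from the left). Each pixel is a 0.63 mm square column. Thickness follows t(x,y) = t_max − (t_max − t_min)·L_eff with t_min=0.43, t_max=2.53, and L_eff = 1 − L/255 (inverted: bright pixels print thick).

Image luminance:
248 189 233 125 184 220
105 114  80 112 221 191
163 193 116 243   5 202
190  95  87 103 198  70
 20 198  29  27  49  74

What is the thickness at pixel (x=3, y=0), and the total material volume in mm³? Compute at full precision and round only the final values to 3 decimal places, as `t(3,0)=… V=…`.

t(3,0)=1.459 V=18.469

span = t_max - t_min = 2.53 - 0.43 = 2.100
L(3,0) = 125, L_eff = 1 - 125/255 = 0.509804 (inverted)
t(3,0) = 2.53 - 2.100·0.509804 = 1.459
Σt over all 5·6 pixels = 39553/850 ≈ 46.5329412
V = pitch²·Σt = 0.63²·39553/850 = 18.469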